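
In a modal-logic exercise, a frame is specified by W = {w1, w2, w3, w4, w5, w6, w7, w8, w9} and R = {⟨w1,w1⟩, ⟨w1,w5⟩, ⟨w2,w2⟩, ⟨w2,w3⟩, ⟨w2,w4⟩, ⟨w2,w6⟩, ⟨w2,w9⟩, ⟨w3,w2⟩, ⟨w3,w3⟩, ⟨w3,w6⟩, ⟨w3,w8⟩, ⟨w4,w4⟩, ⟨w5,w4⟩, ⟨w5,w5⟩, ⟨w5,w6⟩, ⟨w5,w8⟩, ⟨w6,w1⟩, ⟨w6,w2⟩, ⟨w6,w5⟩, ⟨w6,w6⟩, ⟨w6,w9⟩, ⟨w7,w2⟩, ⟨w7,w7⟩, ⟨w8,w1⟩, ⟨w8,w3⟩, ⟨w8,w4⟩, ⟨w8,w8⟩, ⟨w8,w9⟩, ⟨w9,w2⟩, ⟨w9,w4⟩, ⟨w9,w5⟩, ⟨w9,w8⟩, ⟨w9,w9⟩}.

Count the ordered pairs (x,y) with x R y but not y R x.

12

Enumerating: (w1,w5), (w2,w4), (w3,w6), (w5,w4), (w5,w8), (w6,w1), (w6,w9), (w7,w2), (w8,w1), (w8,w4), (w9,w4), (w9,w5).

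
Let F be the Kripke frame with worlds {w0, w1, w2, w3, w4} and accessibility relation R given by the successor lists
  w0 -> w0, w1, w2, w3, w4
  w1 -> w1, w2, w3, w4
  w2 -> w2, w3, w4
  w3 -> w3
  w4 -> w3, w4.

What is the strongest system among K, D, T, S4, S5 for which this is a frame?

S4

Serial (axiom D): yes — every world has a successor (e.g. w0 R w0).
Reflexive (axiom T): yes — every world is R-related to itself.
Transitive (axiom 4): yes — every two-step R-path is closed by a direct edge.
Euclidean (axiom 5): no — w0 R w2 and w0 R w1, but not w2 R w1.
So F validates K, D, T, S4; S5 would additionally require R to be Euclidean. The strongest is S4.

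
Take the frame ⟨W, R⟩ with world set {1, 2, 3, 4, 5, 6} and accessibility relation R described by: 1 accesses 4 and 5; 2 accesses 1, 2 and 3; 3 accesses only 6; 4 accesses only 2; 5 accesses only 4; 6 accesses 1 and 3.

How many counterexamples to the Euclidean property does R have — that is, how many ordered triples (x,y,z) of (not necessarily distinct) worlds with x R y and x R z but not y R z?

Enumerating: (1,4,4), (1,4,5), (1,5,5), (2,1,1), (2,1,2), (2,1,3), (2,3,1), (2,3,2), (2,3,3), (3,6,6), (5,4,4), (6,1,1), (6,1,3), (6,3,1), (6,3,3).

15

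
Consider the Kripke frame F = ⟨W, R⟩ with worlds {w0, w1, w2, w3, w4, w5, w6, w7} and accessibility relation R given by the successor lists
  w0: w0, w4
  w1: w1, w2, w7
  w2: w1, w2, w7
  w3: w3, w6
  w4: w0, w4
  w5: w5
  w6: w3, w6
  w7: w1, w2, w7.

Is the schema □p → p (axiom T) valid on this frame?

Yes

The schema T characterises exactly the reflexive frames.
Reflexive: yes — every world is R-related to itself.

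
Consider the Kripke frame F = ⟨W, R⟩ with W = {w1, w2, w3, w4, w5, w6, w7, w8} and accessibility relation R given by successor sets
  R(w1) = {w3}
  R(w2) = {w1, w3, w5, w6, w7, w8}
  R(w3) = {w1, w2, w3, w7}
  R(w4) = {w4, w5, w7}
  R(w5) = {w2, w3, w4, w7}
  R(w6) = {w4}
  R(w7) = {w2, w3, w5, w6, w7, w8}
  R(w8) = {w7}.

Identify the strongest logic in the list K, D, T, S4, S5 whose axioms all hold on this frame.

D

Serial (axiom D): yes — every world has a successor (e.g. w1 R w3).
Reflexive (axiom T): no — w1 is not related to itself.
Transitive (axiom 4): no — w1 R w3 and w3 R w2, but not w1 R w2.
Euclidean (axiom 5): no — w2 R w1 and w2 R w5, but not w1 R w5.
So F validates K, D; T would additionally require R to be reflexive. The strongest is D.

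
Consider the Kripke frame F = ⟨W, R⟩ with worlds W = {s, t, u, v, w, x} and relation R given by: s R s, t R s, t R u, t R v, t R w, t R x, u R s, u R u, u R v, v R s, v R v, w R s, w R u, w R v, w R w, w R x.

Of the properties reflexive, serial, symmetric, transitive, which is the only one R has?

transitive

Reflexive: no — t is not related to itself.
Serial: no — x has no R-successor.
Symmetric: no — t R s but not s R t.
Transitive: yes — every two-step R-path is closed by a direct edge.
Only transitive holds.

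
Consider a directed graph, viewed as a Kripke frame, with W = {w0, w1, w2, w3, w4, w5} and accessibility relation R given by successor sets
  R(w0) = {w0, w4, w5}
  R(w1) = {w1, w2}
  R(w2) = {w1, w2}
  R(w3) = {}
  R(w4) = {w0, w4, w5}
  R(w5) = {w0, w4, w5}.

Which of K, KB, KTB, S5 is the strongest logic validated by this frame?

KB

Symmetric (axiom B): yes — every pair in R has its reverse in R.
Reflexive (axiom T): no — w3 is not related to itself.
Euclidean (axiom 5): yes — any two successors of a common world are R-related.
So F validates K, KB; KTB would additionally require R to be reflexive. The strongest is KB.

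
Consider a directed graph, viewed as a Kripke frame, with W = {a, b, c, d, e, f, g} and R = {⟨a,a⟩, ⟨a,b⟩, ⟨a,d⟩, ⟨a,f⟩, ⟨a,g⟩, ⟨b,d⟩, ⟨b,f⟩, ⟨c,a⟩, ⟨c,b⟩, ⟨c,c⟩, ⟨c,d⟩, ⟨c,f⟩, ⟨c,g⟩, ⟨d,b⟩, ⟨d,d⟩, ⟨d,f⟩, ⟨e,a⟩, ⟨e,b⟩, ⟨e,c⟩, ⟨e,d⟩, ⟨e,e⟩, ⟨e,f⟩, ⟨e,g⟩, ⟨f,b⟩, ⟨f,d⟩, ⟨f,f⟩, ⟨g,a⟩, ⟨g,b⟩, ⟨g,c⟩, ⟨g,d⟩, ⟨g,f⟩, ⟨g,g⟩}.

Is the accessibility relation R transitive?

Transitive: no — a R g and g R c, but not a R c.

No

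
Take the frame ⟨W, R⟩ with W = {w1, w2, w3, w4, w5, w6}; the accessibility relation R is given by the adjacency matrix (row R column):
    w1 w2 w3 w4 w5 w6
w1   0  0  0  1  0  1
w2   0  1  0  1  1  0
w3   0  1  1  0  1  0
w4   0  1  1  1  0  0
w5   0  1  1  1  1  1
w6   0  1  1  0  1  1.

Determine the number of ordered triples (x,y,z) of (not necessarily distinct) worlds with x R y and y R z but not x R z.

15

Enumerating: (w1,w4,w2), (w1,w4,w3), (w1,w6,w2), (w1,w6,w3), (w1,w6,w5), (w2,w4,w3), (w2,w5,w3), (w2,w5,w6), (w3,w2,w4), (w3,w5,w4), (w3,w5,w6), (w4,w2,w5), (w4,w3,w5), (w6,w2,w4), (w6,w5,w4).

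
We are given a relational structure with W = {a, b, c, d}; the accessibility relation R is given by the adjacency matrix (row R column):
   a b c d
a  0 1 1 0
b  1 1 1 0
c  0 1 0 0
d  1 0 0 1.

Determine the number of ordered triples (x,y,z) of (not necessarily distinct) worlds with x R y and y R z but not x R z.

5

Enumerating: (a,b,a), (c,b,a), (c,b,c), (d,a,b), (d,a,c).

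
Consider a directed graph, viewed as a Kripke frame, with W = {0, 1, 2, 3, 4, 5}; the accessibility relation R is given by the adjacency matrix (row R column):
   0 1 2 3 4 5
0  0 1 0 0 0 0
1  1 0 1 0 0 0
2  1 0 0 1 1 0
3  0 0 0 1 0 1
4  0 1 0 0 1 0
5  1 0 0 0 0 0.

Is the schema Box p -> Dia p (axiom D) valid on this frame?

Yes

By correspondence theory, D is valid on a frame iff R is serial.
Serial: yes — every world has a successor (e.g. 0 R 1).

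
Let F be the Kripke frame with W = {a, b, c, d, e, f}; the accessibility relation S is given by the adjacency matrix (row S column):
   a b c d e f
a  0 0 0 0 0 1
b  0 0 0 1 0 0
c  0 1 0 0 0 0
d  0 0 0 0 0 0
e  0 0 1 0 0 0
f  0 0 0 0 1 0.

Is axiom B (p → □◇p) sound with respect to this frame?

No

Axiom B corresponds to the accessibility relation being symmetric.
Symmetric: no — a S f but not f S a.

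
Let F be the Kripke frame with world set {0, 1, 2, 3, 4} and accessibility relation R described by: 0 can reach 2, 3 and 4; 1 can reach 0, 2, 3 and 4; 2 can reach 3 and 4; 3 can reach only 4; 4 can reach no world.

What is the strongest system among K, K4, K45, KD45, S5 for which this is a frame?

K4

Transitive (axiom 4): yes — every two-step R-path is closed by a direct edge.
Euclidean (axiom 5): no — 0 R 3 and 0 R 2, but not 3 R 2.
Serial (axiom D): no — 4 has no R-successor.
Reflexive (axiom T): no — 0 is not related to itself.
So F validates K, K4; K45 would additionally require R to be Euclidean. The strongest is K4.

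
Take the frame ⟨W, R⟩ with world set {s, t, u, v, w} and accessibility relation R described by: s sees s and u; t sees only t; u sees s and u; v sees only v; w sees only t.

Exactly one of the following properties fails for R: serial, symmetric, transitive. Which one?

Serial: yes — every world has a successor (e.g. s R s).
Symmetric: no — w R t but not t R w.
Transitive: yes — every two-step R-path is closed by a direct edge.
Only symmetric fails.

symmetric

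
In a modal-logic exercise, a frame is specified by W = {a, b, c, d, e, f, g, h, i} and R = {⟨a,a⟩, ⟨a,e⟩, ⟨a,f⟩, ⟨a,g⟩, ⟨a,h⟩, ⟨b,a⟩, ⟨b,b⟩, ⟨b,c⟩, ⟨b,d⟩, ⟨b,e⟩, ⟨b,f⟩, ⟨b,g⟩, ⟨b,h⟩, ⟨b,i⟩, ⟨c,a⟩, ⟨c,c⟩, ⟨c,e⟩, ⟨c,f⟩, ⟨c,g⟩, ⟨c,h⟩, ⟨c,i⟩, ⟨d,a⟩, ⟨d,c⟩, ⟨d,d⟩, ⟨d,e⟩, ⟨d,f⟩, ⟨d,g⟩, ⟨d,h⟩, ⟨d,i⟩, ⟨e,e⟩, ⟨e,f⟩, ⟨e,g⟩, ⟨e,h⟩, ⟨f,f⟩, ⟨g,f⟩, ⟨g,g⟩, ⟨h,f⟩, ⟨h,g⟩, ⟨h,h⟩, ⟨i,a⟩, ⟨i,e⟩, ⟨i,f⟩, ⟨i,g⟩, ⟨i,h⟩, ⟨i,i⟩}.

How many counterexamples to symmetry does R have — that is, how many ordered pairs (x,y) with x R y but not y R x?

36

Enumerating: (a,e), (a,f), (a,g), (a,h), (b,a), (b,c), (b,d), (b,e), (b,f), (b,g), (b,h), (b,i), … and 24 more.
Total: 36.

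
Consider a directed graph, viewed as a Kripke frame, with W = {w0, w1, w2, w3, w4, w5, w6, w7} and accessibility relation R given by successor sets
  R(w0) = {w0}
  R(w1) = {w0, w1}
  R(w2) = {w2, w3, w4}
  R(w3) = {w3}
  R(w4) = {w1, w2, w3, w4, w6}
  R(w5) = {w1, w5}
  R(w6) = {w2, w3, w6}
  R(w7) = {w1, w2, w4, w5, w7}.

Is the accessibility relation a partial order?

No

Reflexive: yes — every world is R-related to itself.
Transitive: no — w2 R w4 and w4 R w1, but not w2 R w1.
Antisymmetric: no — w2 R w4 and w4 R w2 with w2 ≠ w4.
So R is not a partial order.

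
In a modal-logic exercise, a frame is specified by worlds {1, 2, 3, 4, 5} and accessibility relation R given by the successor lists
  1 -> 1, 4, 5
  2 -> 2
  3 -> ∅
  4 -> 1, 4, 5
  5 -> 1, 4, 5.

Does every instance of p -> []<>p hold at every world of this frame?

Axiom B corresponds to the accessibility relation being symmetric.
Symmetric: yes — every pair in R has its reverse in R.

Yes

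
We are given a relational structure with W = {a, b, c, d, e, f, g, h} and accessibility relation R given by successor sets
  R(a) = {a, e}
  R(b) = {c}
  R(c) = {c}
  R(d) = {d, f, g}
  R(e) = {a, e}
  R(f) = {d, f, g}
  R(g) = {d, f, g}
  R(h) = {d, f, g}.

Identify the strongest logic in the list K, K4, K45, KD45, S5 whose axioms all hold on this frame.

KD45

Transitive (axiom 4): yes — every two-step R-path is closed by a direct edge.
Euclidean (axiom 5): yes — any two successors of a common world are R-related.
Serial (axiom D): yes — every world has a successor (e.g. a R a).
Reflexive (axiom T): no — b is not related to itself.
So F validates K, K4, K45, KD45; S5 would additionally require R to be reflexive. The strongest is KD45.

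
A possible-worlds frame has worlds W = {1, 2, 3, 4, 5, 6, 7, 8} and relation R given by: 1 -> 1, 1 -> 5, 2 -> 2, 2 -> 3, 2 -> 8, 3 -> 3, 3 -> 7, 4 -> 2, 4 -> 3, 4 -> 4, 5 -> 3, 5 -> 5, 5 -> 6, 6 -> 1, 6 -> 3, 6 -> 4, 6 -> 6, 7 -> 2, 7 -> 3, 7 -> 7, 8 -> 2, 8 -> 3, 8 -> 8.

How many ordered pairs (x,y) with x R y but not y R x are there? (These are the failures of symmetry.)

Enumerating: (1,5), (2,3), (4,2), (4,3), (5,3), (5,6), (6,1), (6,3), (6,4), (7,2), (8,3).

11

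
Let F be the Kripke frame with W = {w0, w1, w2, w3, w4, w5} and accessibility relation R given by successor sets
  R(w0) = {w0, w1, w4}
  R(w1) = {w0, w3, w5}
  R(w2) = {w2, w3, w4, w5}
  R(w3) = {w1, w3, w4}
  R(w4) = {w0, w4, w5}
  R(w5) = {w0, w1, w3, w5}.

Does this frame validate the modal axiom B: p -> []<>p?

No

By correspondence theory, B is valid on a frame iff R is symmetric.
Symmetric: no — w2 R w3 but not w3 R w2.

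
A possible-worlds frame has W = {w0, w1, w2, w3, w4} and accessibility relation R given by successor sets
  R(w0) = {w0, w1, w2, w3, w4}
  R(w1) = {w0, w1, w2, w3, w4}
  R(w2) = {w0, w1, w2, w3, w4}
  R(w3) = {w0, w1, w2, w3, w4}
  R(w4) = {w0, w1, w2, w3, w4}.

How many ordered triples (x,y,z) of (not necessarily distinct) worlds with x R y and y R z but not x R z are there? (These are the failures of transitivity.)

R is transitive; there are no such tuples.

0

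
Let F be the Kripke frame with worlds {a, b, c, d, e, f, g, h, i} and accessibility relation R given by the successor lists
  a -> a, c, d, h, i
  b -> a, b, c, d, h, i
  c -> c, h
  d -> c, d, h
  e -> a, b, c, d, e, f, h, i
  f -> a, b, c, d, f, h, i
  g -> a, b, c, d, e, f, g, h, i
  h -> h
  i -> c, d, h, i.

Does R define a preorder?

Yes

Reflexive: yes — every world is R-related to itself.
Transitive: yes — every two-step R-path is closed by a direct edge.
So R is a preorder.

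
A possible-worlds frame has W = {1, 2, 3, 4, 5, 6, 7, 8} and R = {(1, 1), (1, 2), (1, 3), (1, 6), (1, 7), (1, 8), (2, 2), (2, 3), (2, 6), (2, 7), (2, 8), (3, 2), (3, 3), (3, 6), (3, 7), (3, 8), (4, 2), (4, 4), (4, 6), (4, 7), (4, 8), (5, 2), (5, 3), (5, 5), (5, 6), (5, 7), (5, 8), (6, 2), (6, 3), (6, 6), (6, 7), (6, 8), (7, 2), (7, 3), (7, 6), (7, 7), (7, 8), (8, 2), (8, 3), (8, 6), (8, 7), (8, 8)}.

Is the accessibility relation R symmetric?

No

Symmetric: no — 1 R 2 but not 2 R 1.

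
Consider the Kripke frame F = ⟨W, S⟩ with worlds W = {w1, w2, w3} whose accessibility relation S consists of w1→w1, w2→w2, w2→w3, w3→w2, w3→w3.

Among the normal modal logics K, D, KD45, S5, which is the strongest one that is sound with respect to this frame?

S5

Serial (axiom D): yes — every world has a successor (e.g. w1 S w1).
Euclidean (axiom 5): yes — any two successors of a common world are S-related.
Transitive (axiom 4): yes — every two-step S-path is closed by a direct edge.
Reflexive (axiom T): yes — every world is S-related to itself.
So F validates K, D, KD45, S5. The strongest is S5.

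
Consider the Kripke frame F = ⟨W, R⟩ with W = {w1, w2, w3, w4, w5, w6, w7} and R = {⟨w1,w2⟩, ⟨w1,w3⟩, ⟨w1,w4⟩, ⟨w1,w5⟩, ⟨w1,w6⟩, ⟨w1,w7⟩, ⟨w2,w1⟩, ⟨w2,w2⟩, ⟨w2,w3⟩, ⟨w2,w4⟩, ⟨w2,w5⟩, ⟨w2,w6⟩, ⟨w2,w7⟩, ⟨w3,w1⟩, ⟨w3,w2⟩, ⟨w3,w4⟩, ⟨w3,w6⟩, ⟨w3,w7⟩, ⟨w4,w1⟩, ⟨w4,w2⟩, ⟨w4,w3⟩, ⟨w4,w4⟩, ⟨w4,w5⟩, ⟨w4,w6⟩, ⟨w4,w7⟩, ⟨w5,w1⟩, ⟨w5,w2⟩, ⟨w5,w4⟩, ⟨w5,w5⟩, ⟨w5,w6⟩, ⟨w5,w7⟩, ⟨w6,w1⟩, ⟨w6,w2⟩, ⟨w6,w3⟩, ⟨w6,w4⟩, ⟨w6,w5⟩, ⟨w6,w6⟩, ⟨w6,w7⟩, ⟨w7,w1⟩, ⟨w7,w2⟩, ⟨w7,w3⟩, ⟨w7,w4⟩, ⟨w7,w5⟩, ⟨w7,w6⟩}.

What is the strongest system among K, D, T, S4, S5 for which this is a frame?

Serial (axiom D): yes — every world has a successor (e.g. w1 R w2).
Reflexive (axiom T): no — w1 is not related to itself.
Transitive (axiom 4): no — w3 R w1 and w1 R w5, but not w3 R w5.
Euclidean (axiom 5): no — w1 R w3 and w1 R w5, but not w3 R w5.
So F validates K, D; T would additionally require R to be reflexive. The strongest is D.

D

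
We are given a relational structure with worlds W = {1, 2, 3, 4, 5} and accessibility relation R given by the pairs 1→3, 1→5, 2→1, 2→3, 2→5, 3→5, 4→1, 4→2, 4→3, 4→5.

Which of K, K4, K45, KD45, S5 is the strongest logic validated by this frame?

Transitive (axiom 4): yes — every two-step R-path is closed by a direct edge.
Euclidean (axiom 5): no — 1 R 5 and 1 R 3, but not 5 R 3.
Serial (axiom D): no — 5 has no R-successor.
Reflexive (axiom T): no — 1 is not related to itself.
So F validates K, K4; K45 would additionally require R to be Euclidean. The strongest is K4.

K4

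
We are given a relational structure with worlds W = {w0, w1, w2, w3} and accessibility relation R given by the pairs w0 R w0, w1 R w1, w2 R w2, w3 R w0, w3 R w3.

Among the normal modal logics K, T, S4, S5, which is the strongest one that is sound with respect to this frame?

S4

Reflexive (axiom T): yes — every world is R-related to itself.
Transitive (axiom 4): yes — every two-step R-path is closed by a direct edge.
Euclidean (axiom 5): no — w3 R w0 and w3 R w3, but not w0 R w3.
So F validates K, T, S4; S5 would additionally require R to be Euclidean. The strongest is S4.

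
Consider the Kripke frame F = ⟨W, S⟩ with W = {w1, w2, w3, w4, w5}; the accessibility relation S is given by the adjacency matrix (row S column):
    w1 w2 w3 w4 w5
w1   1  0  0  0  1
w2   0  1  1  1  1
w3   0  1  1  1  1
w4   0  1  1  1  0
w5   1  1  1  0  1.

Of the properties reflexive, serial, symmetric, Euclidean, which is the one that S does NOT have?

Reflexive: yes — every world is S-related to itself.
Serial: yes — every world has a successor (e.g. w1 S w1).
Symmetric: yes — every pair in S has its reverse in S.
Euclidean: no — w2 S w4 and w2 S w5, but not w4 S w5.
Only Euclidean fails.

Euclidean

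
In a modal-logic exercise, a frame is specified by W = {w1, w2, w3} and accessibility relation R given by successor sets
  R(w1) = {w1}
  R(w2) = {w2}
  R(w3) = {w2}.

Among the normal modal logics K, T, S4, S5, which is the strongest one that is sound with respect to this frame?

K

Reflexive (axiom T): no — w3 is not related to itself.
Transitive (axiom 4): yes — every two-step R-path is closed by a direct edge.
Euclidean (axiom 5): yes — any two successors of a common world are R-related.
So F validates K; T would additionally require R to be reflexive. The strongest is K.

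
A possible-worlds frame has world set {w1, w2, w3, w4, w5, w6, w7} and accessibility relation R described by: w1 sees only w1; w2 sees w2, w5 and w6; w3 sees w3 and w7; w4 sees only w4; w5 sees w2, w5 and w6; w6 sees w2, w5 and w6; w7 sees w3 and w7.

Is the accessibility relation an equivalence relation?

Yes

Reflexive: yes — every world is R-related to itself.
Symmetric: yes — every pair in R has its reverse in R.
Transitive: yes — every two-step R-path is closed by a direct edge.
So R is an equivalence relation.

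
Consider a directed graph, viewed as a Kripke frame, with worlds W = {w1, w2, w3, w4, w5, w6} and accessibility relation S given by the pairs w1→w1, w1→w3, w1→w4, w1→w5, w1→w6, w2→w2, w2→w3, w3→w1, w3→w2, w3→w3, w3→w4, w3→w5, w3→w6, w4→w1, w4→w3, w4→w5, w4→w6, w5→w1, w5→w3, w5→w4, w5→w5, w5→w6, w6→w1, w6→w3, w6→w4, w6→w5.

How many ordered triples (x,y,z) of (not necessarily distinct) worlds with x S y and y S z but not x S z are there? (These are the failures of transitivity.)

Enumerating: (w1,w3,w2), (w2,w3,w1), (w2,w3,w4), (w2,w3,w5), (w2,w3,w6), (w4,w1,w4), (w4,w3,w2), (w4,w3,w4), (w4,w5,w4), (w4,w6,w4), (w5,w3,w2), (w6,w1,w6), (w6,w3,w2), (w6,w3,w6), (w6,w4,w6), (w6,w5,w6).

16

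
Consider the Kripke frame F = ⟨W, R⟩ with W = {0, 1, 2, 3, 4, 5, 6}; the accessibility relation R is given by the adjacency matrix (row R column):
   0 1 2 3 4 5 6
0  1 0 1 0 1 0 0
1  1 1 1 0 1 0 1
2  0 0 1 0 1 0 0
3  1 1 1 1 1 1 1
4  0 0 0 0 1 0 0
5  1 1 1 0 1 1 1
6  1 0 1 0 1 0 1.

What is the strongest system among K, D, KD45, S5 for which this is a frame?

D

Serial (axiom D): yes — every world has a successor (e.g. 0 R 0).
Euclidean (axiom 5): no — 0 R 4 and 0 R 2, but not 4 R 2.
Transitive (axiom 4): yes — every two-step R-path is closed by a direct edge.
Reflexive (axiom T): yes — every world is R-related to itself.
So F validates K, D; KD45 would additionally require R to be Euclidean. The strongest is D.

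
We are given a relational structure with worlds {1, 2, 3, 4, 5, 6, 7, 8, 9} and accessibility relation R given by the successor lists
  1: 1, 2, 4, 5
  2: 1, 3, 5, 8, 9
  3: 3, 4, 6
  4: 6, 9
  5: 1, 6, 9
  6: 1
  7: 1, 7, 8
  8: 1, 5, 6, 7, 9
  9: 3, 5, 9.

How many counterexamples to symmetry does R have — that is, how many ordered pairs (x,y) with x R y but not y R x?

Enumerating: (1,4), (2,3), (2,5), (2,8), (2,9), (3,4), (3,6), (4,6), (4,9), (5,6), (6,1), (7,1), (8,1), (8,5), (8,6), (8,9), (9,3).

17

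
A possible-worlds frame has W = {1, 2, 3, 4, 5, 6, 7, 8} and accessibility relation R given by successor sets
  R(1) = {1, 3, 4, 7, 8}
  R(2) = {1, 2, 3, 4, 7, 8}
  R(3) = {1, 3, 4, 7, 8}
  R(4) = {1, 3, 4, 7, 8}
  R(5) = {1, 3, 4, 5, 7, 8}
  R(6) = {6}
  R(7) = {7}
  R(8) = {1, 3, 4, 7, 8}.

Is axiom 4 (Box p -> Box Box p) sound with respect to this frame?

Yes

By correspondence theory, 4 is valid on a frame iff R is transitive.
Transitive: yes — every two-step R-path is closed by a direct edge.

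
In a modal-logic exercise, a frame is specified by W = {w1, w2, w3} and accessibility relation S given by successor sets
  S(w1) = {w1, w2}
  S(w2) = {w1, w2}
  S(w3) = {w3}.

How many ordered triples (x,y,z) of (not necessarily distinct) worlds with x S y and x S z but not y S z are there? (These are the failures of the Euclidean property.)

S is Euclidean; there are no such tuples.

0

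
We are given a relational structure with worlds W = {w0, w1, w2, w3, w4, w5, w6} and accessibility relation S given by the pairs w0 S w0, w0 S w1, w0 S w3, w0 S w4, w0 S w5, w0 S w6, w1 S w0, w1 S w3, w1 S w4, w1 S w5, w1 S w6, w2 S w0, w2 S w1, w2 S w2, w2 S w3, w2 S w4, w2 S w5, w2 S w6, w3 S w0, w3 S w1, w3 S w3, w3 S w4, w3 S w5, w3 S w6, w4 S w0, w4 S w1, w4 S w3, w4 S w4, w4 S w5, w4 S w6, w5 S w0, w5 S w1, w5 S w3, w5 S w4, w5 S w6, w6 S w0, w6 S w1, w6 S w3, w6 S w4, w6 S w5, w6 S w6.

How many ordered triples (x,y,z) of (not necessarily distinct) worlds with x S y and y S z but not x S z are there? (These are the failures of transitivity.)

10

Enumerating: (w1,w0,w1), (w1,w3,w1), (w1,w4,w1), (w1,w5,w1), (w1,w6,w1), (w5,w0,w5), (w5,w1,w5), (w5,w3,w5), (w5,w4,w5), (w5,w6,w5).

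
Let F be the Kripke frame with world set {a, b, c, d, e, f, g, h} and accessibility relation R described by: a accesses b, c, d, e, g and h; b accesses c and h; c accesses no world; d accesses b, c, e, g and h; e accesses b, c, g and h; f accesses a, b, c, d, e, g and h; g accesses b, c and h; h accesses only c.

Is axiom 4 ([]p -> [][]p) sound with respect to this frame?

Yes

By correspondence theory, 4 is valid on a frame iff R is transitive.
Transitive: yes — every two-step R-path is closed by a direct edge.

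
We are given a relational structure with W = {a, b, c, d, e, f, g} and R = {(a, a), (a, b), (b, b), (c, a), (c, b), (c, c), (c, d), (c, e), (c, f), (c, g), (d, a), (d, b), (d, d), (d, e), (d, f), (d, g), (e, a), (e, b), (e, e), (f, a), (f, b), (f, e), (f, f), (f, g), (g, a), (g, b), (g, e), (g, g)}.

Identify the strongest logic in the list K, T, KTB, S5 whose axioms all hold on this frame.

Reflexive (axiom T): yes — every world is R-related to itself.
Symmetric (axiom B): no — a R b but not b R a.
Euclidean (axiom 5): no — c R a and c R d, but not a R d.
So F validates K, T; KTB would additionally require R to be symmetric. The strongest is T.

T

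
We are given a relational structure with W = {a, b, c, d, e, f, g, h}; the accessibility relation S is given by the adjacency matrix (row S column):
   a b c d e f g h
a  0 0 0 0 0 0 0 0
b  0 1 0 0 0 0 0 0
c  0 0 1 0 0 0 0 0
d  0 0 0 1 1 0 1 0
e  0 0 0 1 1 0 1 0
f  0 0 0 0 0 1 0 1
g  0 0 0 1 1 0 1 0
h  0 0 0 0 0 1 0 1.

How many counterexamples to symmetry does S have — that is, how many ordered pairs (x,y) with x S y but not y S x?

S is symmetric; there are no such tuples.

0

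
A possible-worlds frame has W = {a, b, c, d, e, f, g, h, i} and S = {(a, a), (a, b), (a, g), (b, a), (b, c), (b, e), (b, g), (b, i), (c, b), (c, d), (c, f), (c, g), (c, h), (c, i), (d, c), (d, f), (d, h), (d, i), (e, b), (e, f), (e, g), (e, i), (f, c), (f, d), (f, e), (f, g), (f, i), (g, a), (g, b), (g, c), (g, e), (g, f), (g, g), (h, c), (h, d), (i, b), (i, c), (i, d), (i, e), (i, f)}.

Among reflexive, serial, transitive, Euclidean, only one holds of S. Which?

serial

Reflexive: no — b is not related to itself.
Serial: yes — every world has a successor (e.g. a S a).
Transitive: no — a S b and b S c, but not a S c.
Euclidean: no — b S a and b S c, but not a S c.
Only serial holds.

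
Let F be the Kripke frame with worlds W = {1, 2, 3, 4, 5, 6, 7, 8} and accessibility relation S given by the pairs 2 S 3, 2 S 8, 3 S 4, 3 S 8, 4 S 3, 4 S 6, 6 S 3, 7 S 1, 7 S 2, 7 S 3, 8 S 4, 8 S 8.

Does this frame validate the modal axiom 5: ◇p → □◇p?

No

By correspondence theory, 5 is valid on a frame iff S is Euclidean.
Euclidean: no — 2 S 8 and 2 S 3, but not 8 S 3.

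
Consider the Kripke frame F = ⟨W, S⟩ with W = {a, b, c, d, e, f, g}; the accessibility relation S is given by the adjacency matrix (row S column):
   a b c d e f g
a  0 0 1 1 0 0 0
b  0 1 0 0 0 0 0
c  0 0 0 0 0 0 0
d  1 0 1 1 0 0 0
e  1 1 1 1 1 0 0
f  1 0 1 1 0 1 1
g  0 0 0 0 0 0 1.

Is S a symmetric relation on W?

Symmetric: no — a S c but not c S a.

No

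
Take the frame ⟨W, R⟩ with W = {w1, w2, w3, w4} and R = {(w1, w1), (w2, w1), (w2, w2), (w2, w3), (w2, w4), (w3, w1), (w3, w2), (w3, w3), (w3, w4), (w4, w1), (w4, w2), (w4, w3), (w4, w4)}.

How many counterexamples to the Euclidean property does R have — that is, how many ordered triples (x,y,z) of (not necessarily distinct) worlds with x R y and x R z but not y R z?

Enumerating: (w2,w1,w2), (w2,w1,w3), (w2,w1,w4), (w3,w1,w2), (w3,w1,w3), (w3,w1,w4), (w4,w1,w2), (w4,w1,w3), (w4,w1,w4).

9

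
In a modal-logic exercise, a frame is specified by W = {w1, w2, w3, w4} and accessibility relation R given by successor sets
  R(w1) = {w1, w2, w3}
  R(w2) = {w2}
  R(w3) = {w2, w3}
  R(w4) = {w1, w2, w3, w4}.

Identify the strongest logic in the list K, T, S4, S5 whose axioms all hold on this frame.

Reflexive (axiom T): yes — every world is R-related to itself.
Transitive (axiom 4): yes — every two-step R-path is closed by a direct edge.
Euclidean (axiom 5): no — w1 R w2 and w1 R w3, but not w2 R w3.
So F validates K, T, S4; S5 would additionally require R to be Euclidean. The strongest is S4.

S4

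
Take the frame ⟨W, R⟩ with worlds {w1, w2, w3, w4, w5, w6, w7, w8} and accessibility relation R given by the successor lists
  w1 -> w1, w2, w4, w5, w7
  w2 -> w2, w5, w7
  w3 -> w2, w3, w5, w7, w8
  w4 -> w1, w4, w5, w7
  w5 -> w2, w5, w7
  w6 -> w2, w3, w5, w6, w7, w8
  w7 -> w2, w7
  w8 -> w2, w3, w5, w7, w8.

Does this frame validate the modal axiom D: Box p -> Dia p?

Yes

The schema D characterises exactly the serial frames.
Serial: yes — every world has a successor (e.g. w1 R w1).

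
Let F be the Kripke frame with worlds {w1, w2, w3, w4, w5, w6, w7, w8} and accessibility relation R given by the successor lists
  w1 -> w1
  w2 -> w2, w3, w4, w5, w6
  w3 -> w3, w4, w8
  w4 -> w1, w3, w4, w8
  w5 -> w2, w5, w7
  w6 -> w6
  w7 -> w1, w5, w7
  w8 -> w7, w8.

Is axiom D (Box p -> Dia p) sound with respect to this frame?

By correspondence theory, D is valid on a frame iff R is serial.
Serial: yes — every world has a successor (e.g. w1 R w1).

Yes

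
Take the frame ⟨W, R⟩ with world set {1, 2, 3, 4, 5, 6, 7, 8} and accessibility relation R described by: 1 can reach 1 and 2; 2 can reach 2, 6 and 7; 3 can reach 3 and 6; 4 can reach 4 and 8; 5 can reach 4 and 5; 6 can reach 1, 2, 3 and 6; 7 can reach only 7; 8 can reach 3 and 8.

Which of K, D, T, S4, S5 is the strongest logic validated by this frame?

T

Serial (axiom D): yes — every world has a successor (e.g. 1 R 1).
Reflexive (axiom T): yes — every world is R-related to itself.
Transitive (axiom 4): no — 1 R 2 and 2 R 6, but not 1 R 6.
Euclidean (axiom 5): no — 2 R 6 and 2 R 7, but not 6 R 7.
So F validates K, D, T; S4 would additionally require R to be transitive. The strongest is T.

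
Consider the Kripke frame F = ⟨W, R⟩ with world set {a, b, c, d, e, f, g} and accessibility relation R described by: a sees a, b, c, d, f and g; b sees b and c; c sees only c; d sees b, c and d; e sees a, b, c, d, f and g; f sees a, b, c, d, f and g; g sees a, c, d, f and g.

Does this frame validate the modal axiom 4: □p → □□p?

The schema 4 characterises exactly the transitive frames.
Transitive: no — g R a and a R b, but not g R b.

No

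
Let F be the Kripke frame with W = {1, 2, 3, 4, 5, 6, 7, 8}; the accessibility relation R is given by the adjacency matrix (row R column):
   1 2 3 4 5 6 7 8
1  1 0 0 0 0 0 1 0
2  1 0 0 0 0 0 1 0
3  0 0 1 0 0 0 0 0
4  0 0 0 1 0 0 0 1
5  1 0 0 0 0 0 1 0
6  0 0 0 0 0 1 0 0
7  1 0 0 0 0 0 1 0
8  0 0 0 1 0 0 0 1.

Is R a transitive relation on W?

Transitive: yes — every two-step R-path is closed by a direct edge.

Yes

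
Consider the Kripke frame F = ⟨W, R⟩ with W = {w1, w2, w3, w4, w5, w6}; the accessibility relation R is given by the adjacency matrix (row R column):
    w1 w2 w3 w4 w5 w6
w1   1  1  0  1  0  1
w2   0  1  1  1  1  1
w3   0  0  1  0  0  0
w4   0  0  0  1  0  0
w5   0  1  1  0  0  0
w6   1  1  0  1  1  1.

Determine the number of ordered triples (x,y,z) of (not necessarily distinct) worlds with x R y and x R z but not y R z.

27

Enumerating: (w1,w2,w1), (w1,w4,w1), (w1,w4,w2), (w1,w4,w6), (w2,w3,w2), (w2,w3,w4), (w2,w3,w5), (w2,w3,w6), (w2,w4,w2), (w2,w4,w3), (w2,w4,w5), (w2,w4,w6), … and 15 more.
Total: 27.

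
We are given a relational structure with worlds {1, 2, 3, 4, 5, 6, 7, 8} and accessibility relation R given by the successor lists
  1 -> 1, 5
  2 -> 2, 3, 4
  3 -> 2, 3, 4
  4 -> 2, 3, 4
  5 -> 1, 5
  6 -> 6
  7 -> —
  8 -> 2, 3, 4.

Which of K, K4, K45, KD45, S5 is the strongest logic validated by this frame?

Transitive (axiom 4): yes — every two-step R-path is closed by a direct edge.
Euclidean (axiom 5): yes — any two successors of a common world are R-related.
Serial (axiom D): no — 7 has no R-successor.
Reflexive (axiom T): no — 7 is not related to itself.
So F validates K, K4, K45; KD45 would additionally require R to be serial. The strongest is K45.

K45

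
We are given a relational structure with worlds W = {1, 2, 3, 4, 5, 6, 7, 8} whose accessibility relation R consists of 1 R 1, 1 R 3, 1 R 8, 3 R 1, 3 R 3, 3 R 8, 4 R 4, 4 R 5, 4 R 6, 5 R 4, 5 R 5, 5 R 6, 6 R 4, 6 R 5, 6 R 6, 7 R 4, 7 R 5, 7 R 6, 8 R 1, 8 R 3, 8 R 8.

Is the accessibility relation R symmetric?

No

Symmetric: no — 7 R 4 but not 4 R 7.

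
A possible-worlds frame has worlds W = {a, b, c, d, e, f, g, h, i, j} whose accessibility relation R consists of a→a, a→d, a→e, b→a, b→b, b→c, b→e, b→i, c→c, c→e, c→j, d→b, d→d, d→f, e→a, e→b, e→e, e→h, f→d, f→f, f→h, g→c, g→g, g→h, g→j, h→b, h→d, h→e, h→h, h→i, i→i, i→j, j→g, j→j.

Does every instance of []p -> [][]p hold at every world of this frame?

No

Axiom 4 corresponds to the accessibility relation being transitive.
Transitive: no — a R d and d R b, but not a R b.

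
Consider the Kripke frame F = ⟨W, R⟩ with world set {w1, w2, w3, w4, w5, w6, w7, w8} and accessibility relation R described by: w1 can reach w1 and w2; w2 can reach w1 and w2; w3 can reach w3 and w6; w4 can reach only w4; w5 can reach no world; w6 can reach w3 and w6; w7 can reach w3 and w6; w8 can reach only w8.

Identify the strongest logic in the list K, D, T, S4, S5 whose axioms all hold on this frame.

Serial (axiom D): no — w5 has no R-successor.
Reflexive (axiom T): no — w5 is not related to itself.
Transitive (axiom 4): yes — every two-step R-path is closed by a direct edge.
Euclidean (axiom 5): yes — any two successors of a common world are R-related.
So F validates K; D would additionally require R to be serial. The strongest is K.

K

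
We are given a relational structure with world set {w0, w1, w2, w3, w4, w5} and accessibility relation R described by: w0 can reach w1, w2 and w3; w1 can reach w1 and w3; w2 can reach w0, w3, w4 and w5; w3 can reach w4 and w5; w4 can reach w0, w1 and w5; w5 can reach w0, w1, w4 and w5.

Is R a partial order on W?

Reflexive: no — w0 is not related to itself.
Transitive: no — w0 R w2 and w2 R w4, but not w0 R w4.
Antisymmetric: no — w0 R w2 and w2 R w0 with w0 ≠ w2.
So R is not a partial order.

No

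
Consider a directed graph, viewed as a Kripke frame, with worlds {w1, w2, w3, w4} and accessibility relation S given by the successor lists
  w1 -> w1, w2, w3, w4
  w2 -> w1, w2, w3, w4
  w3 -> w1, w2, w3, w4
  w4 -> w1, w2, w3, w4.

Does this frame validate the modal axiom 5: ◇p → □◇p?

The schema 5 characterises exactly the Euclidean frames.
Euclidean: yes — any two successors of a common world are S-related.

Yes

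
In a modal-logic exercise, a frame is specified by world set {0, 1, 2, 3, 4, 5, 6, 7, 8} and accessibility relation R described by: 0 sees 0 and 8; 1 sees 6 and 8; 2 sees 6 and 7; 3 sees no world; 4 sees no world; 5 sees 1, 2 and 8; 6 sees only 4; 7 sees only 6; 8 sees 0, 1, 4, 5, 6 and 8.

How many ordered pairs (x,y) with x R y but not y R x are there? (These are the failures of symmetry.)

9

Enumerating: (1,6), (2,6), (2,7), (5,1), (5,2), (6,4), (7,6), (8,4), (8,6).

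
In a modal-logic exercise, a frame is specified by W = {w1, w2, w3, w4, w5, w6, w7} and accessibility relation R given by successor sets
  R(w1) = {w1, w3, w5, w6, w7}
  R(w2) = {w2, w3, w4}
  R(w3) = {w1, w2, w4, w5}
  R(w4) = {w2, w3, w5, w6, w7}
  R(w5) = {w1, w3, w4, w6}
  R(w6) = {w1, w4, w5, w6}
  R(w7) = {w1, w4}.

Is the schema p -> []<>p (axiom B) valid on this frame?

Yes

The schema B characterises exactly the symmetric frames.
Symmetric: yes — every pair in R has its reverse in R.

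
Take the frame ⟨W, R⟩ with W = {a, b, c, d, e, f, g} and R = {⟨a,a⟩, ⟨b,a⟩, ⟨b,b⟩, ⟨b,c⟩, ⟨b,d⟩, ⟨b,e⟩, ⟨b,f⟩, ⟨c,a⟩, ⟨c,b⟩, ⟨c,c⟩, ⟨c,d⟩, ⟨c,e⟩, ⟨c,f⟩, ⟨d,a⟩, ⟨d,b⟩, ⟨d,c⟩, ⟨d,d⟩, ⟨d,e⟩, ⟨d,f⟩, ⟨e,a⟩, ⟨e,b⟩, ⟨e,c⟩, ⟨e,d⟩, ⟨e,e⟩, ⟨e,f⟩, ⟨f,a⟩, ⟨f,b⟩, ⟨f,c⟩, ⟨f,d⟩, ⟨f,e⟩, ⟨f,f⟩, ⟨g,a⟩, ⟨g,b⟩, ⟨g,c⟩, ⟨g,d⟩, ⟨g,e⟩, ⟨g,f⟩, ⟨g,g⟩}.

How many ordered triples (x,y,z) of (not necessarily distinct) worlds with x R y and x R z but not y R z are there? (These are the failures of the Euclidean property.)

36

Enumerating: (b,a,b), (b,a,c), (b,a,d), (b,a,e), (b,a,f), (c,a,b), (c,a,c), (c,a,d), (c,a,e), (c,a,f), (d,a,b), (d,a,c), … and 24 more.
Total: 36.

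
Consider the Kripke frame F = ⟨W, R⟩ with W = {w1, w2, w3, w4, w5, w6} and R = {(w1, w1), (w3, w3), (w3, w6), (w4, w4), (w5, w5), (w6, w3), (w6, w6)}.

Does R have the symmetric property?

Symmetric: yes — every pair in R has its reverse in R.

Yes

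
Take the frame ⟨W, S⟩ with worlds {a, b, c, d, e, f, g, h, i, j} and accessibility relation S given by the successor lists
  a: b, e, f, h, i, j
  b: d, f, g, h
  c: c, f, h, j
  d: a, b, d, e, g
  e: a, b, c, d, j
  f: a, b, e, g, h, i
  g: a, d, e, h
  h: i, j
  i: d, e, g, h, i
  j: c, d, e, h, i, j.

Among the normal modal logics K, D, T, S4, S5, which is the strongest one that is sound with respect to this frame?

D

Serial (axiom D): yes — every world has a successor (e.g. a S b).
Reflexive (axiom T): no — a is not related to itself.
Transitive (axiom 4): no — a S b and b S d, but not a S d.
Euclidean (axiom 5): no — a S b and a S e, but not b S e.
So F validates K, D; T would additionally require S to be reflexive. The strongest is D.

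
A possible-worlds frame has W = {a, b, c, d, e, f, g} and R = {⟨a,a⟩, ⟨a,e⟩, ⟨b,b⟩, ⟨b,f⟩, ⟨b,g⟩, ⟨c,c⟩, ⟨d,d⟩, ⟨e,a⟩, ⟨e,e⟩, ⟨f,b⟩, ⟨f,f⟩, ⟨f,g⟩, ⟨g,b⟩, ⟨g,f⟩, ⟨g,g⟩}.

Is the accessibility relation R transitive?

Yes

Transitive: yes — every two-step R-path is closed by a direct edge.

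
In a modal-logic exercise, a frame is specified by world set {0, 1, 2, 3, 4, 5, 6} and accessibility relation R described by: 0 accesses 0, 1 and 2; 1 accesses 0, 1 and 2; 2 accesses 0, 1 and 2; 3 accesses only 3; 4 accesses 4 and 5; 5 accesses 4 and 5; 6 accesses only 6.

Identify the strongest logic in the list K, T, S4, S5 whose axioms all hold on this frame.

Reflexive (axiom T): yes — every world is R-related to itself.
Transitive (axiom 4): yes — every two-step R-path is closed by a direct edge.
Euclidean (axiom 5): yes — any two successors of a common world are R-related.
So F validates K, T, S4, S5. The strongest is S5.

S5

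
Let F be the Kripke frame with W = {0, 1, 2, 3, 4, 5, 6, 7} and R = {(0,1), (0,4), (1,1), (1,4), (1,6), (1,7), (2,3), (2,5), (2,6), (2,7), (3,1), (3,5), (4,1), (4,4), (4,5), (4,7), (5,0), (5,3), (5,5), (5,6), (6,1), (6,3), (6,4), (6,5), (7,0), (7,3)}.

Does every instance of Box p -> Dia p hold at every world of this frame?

The schema D characterises exactly the serial frames.
Serial: yes — every world has a successor (e.g. 0 R 1).

Yes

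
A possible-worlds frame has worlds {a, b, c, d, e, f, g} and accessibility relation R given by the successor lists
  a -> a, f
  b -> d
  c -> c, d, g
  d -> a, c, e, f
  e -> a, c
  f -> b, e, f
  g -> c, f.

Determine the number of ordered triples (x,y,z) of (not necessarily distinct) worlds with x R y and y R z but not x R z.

23

Enumerating: (a,f,b), (a,f,e), (b,d,a), (b,d,c), (b,d,e), (b,d,f), (c,d,a), (c,d,e), (c,d,f), (c,g,f), (d,c,d), (d,c,g), … and 11 more.
Total: 23.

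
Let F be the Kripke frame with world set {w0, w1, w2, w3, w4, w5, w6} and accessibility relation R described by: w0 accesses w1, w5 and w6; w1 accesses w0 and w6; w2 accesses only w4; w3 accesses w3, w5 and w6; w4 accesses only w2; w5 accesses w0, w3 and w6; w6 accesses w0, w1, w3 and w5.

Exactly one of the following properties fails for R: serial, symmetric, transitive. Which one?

Serial: yes — every world has a successor (e.g. w0 R w1).
Symmetric: yes — every pair in R has its reverse in R.
Transitive: no — w0 R w5 and w5 R w3, but not w0 R w3.
Only transitive fails.

transitive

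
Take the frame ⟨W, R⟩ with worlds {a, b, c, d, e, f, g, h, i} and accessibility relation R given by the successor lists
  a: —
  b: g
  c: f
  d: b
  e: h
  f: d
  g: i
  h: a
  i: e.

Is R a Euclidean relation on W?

No

Euclidean: no — b R g and b R g, but not g R g.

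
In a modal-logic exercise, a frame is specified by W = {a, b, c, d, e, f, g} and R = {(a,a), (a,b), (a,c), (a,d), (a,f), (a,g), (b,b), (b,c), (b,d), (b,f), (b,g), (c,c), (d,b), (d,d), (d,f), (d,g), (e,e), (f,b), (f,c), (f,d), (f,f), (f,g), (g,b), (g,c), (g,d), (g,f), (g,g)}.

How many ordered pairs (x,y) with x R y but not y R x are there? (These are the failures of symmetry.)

Enumerating: (a,b), (a,c), (a,d), (a,f), (a,g), (b,c), (f,c), (g,c).

8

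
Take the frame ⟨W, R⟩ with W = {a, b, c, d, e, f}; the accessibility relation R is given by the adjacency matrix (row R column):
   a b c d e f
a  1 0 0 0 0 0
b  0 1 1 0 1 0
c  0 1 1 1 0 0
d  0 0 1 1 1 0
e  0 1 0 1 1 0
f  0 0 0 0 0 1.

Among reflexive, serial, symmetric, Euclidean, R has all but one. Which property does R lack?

Euclidean

Reflexive: yes — every world is R-related to itself.
Serial: yes — every world has a successor (e.g. a R a).
Symmetric: yes — every pair in R has its reverse in R.
Euclidean: no — b R c and b R e, but not c R e.
Only Euclidean fails.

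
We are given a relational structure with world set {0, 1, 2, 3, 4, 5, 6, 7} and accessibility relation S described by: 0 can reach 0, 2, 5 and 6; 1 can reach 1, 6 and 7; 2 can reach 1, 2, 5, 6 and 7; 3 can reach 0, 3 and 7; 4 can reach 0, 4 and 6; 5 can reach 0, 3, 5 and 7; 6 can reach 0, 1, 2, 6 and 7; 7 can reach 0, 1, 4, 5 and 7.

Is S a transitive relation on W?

Transitive: no — 0 S 2 and 2 S 1, but not 0 S 1.

No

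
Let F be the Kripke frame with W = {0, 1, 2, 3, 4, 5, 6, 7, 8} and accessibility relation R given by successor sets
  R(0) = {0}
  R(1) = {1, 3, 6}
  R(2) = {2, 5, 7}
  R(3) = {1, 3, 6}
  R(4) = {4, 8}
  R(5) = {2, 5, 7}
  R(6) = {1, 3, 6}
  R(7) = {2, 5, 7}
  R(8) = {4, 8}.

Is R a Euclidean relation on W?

Euclidean: yes — any two successors of a common world are R-related.

Yes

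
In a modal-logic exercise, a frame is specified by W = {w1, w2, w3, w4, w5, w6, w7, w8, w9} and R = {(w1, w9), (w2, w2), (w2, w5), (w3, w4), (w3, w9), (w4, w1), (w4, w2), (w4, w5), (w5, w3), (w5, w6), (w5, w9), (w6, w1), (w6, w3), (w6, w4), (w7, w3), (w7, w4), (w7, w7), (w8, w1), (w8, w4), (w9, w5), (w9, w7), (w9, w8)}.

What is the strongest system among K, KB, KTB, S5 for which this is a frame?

Symmetric (axiom B): no — w1 R w9 but not w9 R w1.
Reflexive (axiom T): no — w1 is not related to itself.
Euclidean (axiom 5): no — w3 R w4 and w3 R w9, but not w4 R w9.
So F validates K; KB would additionally require R to be symmetric. The strongest is K.

K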